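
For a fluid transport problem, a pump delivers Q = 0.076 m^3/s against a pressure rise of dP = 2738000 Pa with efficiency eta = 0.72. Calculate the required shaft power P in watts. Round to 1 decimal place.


P = Q * dP / eta
P = 0.076 * 2738000 / 0.72
P = 208088.0 / 0.72
P = 289011.1 W


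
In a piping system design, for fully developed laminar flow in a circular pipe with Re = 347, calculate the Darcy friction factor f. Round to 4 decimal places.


f = 64 / Re
f = 64 / 347
f = 0.1844


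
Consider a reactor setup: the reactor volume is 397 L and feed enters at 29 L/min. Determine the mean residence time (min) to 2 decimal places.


tau = V / v0
tau = 397 / 29
tau = 13.69 min


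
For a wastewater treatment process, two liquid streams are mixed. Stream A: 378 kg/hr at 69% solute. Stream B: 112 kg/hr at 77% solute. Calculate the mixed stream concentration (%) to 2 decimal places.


Mass balance on solute: F1*x1 + F2*x2 = F3*x3
F3 = F1 + F2 = 378 + 112 = 490 kg/hr
x3 = (F1*x1 + F2*x2)/F3
x3 = (378*0.69 + 112*0.77) / 490
x3 = 70.83%


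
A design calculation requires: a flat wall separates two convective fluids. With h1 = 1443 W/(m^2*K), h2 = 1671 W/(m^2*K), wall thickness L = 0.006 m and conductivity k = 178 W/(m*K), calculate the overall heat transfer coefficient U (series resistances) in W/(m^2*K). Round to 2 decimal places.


1/U = 1/h1 + L/k + 1/h2
1/U = 1/1443 + 0.006/178 + 1/1671
1/U = 0.0006930007 + 3.37079e-05 + 0.000598444
1/U = 0.0013251526
U = 754.63 W/(m^2*K)


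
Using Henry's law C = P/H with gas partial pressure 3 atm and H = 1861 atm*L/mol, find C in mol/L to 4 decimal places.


C = P / H
C = 3 / 1861
C = 0.0016 mol/L


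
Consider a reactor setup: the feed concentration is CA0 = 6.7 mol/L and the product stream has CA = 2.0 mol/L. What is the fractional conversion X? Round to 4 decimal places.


X = (CA0 - CA) / CA0
X = (6.7 - 2.0) / 6.7
X = 4.7 / 6.7
X = 0.7015


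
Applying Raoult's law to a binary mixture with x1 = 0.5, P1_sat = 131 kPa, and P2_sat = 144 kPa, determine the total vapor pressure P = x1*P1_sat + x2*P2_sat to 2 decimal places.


P = x1*P1_sat + x2*P2_sat
x2 = 1 - x1 = 1 - 0.5 = 0.5
P = 0.5*131 + 0.5*144
P = 65.5 + 72.0
P = 137.50 kPa


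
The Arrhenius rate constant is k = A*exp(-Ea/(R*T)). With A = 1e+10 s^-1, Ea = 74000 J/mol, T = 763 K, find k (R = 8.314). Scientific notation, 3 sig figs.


k = A * exp(-Ea/(R*T))
k = 1e+10 * exp(-74000 / (8.314 * 763))
k = 1e+10 * exp(-11.665334)
k = 8.59e+04


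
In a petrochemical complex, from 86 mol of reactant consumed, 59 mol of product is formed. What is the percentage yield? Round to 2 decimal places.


Yield = (moles product / moles consumed) * 100%
Yield = (59 / 86) * 100
Yield = 0.686 * 100
Yield = 68.60%


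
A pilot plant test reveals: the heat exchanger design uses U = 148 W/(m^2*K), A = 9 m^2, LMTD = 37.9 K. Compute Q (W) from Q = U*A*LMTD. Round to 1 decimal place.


Q = U * A * LMTD
Q = 148 * 9 * 37.9
Q = 50482.8 W


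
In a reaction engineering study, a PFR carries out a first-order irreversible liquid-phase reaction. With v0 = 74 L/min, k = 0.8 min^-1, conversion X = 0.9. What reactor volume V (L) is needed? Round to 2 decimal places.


V = (v0/k) * ln(1/(1-X))
V = (74/0.8) * ln(1/(1-0.9))
V = 92.5 * ln(10.0)
V = 92.5 * 2.302585
V = 212.99 L


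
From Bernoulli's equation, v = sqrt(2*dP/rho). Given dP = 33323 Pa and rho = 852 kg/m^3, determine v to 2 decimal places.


v = sqrt(2*dP/rho)
v = sqrt(2*33323/852)
v = sqrt(78.223005)
v = 8.84 m/s


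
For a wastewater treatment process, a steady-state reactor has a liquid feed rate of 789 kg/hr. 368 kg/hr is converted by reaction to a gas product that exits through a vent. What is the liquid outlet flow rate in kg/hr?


Steady-state mass balance on the main outlet: F_out = F_in - F_removed
F_out = 789 - 368
F_out = 421 kg/hr


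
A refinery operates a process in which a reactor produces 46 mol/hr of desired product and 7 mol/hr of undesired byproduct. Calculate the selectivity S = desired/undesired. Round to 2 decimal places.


S = desired product rate / undesired product rate
S = 46 / 7
S = 6.57


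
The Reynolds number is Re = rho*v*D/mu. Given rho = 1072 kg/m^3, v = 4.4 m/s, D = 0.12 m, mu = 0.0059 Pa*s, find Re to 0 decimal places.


Re = rho * v * D / mu
Re = 1072 * 4.4 * 0.12 / 0.0059
Re = 566.016 / 0.0059
Re = 95935


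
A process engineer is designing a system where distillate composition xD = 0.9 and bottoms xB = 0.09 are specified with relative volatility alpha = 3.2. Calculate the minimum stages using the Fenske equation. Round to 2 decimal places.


N_min = ln((xD*(1-xB))/(xB*(1-xD))) / ln(alpha)
Numerator inside ln: 0.819 / 0.009 = 91.0
ln(91.0) = 4.51086
ln(alpha) = ln(3.2) = 1.163151
N_min = 4.51086 / 1.163151 = 3.88


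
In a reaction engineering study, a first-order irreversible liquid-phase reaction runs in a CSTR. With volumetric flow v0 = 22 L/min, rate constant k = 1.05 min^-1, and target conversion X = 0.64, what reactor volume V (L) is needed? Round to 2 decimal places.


V = v0 * X / (k * (1 - X))
V = 22 * 0.64 / (1.05 * (1 - 0.64))
V = 14.08 / (1.05 * 0.36)
V = 14.08 / 0.378
V = 37.25 L


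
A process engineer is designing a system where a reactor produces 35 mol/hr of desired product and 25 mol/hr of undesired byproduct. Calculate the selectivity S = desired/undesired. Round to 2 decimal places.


S = desired product rate / undesired product rate
S = 35 / 25
S = 1.40


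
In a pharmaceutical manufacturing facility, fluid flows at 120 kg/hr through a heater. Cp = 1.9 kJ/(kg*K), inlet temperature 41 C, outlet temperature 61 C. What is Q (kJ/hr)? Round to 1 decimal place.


Q = m_dot * Cp * (T2 - T1)
Q = 120 * 1.9 * (61 - 41)
Q = 120 * 1.9 * 20
Q = 4560.0 kJ/hr


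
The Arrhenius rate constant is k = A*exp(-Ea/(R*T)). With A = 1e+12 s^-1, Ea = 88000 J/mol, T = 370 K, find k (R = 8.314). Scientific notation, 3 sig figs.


k = A * exp(-Ea/(R*T))
k = 1e+12 * exp(-88000 / (8.314 * 370))
k = 1e+12 * exp(-28.606909)
k = 3.77e-01


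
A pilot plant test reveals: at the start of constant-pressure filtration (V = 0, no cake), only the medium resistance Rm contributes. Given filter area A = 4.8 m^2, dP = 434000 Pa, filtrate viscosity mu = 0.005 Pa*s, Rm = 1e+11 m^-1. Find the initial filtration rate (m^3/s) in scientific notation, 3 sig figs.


rate = A * dP / (mu * Rm)
rate = 4.8 * 434000 / (0.005 * 1e+11)
rate = 2083200.0 / 5.000e+08
rate = 4.17e-03 m^3/s


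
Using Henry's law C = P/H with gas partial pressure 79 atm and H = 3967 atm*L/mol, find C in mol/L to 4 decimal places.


C = P / H
C = 79 / 3967
C = 0.0199 mol/L


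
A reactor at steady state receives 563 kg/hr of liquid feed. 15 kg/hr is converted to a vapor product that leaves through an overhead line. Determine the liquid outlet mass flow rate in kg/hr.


Steady-state mass balance on the main outlet: F_out = F_in - F_removed
F_out = 563 - 15
F_out = 548 kg/hr


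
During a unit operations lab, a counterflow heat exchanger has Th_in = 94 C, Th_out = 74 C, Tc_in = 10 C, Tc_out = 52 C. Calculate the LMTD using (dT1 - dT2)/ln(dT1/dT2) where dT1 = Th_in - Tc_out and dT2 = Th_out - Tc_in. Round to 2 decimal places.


dT1 = Th_in - Tc_out = 94 - 52 = 42
dT2 = Th_out - Tc_in = 74 - 10 = 64
LMTD = (dT1 - dT2) / ln(dT1/dT2)
LMTD = (42 - 64) / ln(42/64)
LMTD = 52.23 K


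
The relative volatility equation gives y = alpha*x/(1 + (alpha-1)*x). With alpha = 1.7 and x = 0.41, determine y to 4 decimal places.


y = alpha*x / (1 + (alpha-1)*x)
y = 1.7*0.41 / (1 + (1.7-1)*0.41)
y = 0.697 / (1 + 0.287)
y = 0.697 / 1.287
y = 0.5416


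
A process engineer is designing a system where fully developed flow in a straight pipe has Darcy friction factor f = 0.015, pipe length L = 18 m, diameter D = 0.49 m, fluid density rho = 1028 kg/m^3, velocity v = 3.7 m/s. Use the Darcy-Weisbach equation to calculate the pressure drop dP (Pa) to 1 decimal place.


dP = f * (L/D) * (rho*v^2/2)
dP = 0.015 * (18/0.49) * (1028*3.7^2/2)
L/D = 36.73469388
rho*v^2/2 = 1028*13.69/2 = 7036.66
dP = 0.015 * 36.73469388 * 7036.66
dP = 3877.3 Pa


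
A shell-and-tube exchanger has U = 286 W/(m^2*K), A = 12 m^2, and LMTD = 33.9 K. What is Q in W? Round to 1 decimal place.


Q = U * A * LMTD
Q = 286 * 12 * 33.9
Q = 116344.8 W


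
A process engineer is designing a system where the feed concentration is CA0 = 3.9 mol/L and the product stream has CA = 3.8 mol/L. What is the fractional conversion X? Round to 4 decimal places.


X = (CA0 - CA) / CA0
X = (3.9 - 3.8) / 3.9
X = 0.1 / 3.9
X = 0.0256


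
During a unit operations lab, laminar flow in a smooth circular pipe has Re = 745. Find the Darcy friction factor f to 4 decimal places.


f = 64 / Re
f = 64 / 745
f = 0.0859


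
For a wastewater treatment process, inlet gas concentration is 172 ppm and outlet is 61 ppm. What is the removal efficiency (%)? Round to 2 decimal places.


Efficiency = (G_in - G_out) / G_in * 100%
Efficiency = (172 - 61) / 172 * 100
Efficiency = 111 / 172 * 100
Efficiency = 64.53%


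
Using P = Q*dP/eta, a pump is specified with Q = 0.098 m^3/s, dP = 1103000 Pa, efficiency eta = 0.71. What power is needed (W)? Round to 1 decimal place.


P = Q * dP / eta
P = 0.098 * 1103000 / 0.71
P = 108094.0 / 0.71
P = 152245.1 W


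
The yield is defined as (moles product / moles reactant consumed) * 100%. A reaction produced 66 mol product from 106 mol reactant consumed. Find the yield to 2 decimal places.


Yield = (moles product / moles consumed) * 100%
Yield = (66 / 106) * 100
Yield = 0.6226 * 100
Yield = 62.26%


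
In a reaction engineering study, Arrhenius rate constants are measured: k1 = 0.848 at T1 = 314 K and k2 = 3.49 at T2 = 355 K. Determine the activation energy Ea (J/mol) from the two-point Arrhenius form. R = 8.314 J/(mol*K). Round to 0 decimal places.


Ea = R * ln(k2/k1) / (1/T1 - 1/T2)
ln(k2/k1) = ln(3.49/0.848) = 1.4147764
1/T1 - 1/T2 = 1/314 - 1/355 = 0.000367811967
Ea = 8.314 * 1.4147764 / 0.000367811967
Ea = 31980 J/mol


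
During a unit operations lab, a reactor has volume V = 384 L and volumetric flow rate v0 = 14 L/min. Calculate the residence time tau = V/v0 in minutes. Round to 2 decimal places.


tau = V / v0
tau = 384 / 14
tau = 27.43 min


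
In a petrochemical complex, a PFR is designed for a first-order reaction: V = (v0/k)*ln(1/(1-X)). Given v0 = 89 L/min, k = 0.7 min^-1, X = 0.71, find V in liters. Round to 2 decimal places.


V = (v0/k) * ln(1/(1-X))
V = (89/0.7) * ln(1/(1-0.71))
V = 127.142857 * ln(3.448276)
V = 127.142857 * 1.237874
V = 157.39 L


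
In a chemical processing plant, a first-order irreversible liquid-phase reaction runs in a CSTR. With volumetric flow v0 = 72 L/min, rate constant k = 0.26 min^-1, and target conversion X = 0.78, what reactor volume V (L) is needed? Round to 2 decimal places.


V = v0 * X / (k * (1 - X))
V = 72 * 0.78 / (0.26 * (1 - 0.78))
V = 56.16 / (0.26 * 0.22)
V = 56.16 / 0.0572
V = 981.82 L


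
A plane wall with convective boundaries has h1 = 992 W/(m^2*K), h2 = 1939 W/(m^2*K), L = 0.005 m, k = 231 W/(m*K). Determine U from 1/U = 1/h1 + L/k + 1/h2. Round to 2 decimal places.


1/U = 1/h1 + L/k + 1/h2
1/U = 1/992 + 0.005/231 + 1/1939
1/U = 0.0010080645 + 2.1645e-05 + 0.0005157298
1/U = 0.0015454393
U = 647.07 W/(m^2*K)


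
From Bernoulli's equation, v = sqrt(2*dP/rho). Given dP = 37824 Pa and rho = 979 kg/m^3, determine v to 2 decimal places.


v = sqrt(2*dP/rho)
v = sqrt(2*37824/979)
v = sqrt(77.270684)
v = 8.79 m/s


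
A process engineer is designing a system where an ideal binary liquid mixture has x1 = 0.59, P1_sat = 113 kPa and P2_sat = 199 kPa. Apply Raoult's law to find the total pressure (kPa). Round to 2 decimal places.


P = x1*P1_sat + x2*P2_sat
x2 = 1 - x1 = 1 - 0.59 = 0.41
P = 0.59*113 + 0.41*199
P = 66.67 + 81.59
P = 148.26 kPa


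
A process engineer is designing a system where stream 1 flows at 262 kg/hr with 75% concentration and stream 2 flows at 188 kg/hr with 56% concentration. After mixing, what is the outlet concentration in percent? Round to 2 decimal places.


Mass balance on solute: F1*x1 + F2*x2 = F3*x3
F3 = F1 + F2 = 262 + 188 = 450 kg/hr
x3 = (F1*x1 + F2*x2)/F3
x3 = (262*0.75 + 188*0.56) / 450
x3 = 67.06%


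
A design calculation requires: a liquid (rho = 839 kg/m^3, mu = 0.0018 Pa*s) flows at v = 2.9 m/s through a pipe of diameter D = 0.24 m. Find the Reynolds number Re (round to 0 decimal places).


Re = rho * v * D / mu
Re = 839 * 2.9 * 0.24 / 0.0018
Re = 583.944 / 0.0018
Re = 324413


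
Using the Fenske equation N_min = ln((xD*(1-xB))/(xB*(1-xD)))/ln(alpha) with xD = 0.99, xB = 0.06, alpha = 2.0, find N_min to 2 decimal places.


N_min = ln((xD*(1-xB))/(xB*(1-xD))) / ln(alpha)
Numerator inside ln: 0.9306 / 0.0006 = 1551.0
ln(1551.0) = 7.346655
ln(alpha) = ln(2.0) = 0.693147
N_min = 7.346655 / 0.693147 = 10.60


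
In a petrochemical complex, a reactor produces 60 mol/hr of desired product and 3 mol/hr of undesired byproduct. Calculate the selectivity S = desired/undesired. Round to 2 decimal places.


S = desired product rate / undesired product rate
S = 60 / 3
S = 20.00


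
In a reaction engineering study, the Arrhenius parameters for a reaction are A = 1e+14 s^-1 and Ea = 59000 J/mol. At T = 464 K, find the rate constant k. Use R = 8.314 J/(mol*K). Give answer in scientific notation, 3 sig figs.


k = A * exp(-Ea/(R*T))
k = 1e+14 * exp(-59000 / (8.314 * 464))
k = 1e+14 * exp(-15.294103)
k = 2.28e+07


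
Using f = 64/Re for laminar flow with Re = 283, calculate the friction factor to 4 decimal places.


f = 64 / Re
f = 64 / 283
f = 0.2261


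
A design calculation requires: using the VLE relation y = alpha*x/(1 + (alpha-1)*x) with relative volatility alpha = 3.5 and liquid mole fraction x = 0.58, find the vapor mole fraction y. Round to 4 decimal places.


y = alpha*x / (1 + (alpha-1)*x)
y = 3.5*0.58 / (1 + (3.5-1)*0.58)
y = 2.03 / (1 + 1.45)
y = 2.03 / 2.45
y = 0.8286


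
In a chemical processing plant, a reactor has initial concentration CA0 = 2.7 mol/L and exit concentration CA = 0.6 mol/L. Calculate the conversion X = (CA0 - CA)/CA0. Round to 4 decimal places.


X = (CA0 - CA) / CA0
X = (2.7 - 0.6) / 2.7
X = 2.1 / 2.7
X = 0.7778


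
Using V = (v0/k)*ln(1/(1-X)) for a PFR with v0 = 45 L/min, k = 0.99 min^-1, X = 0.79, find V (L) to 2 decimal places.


V = (v0/k) * ln(1/(1-X))
V = (45/0.99) * ln(1/(1-0.79))
V = 45.454545 * ln(4.761905)
V = 45.454545 * 1.560648
V = 70.94 L


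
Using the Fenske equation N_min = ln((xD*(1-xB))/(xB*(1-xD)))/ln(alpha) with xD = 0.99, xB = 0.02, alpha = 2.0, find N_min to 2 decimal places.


N_min = ln((xD*(1-xB))/(xB*(1-xD))) / ln(alpha)
Numerator inside ln: 0.9702 / 0.0002 = 4851.0
ln(4851.0) = 8.48694
ln(alpha) = ln(2.0) = 0.693147
N_min = 8.48694 / 0.693147 = 12.24


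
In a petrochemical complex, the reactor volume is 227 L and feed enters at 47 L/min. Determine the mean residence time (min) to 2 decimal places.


tau = V / v0
tau = 227 / 47
tau = 4.83 min


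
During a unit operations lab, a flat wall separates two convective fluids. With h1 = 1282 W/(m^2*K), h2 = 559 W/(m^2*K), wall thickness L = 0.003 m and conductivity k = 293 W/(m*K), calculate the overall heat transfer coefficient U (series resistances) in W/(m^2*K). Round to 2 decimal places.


1/U = 1/h1 + L/k + 1/h2
1/U = 1/1282 + 0.003/293 + 1/559
1/U = 0.0007800312 + 1.02389e-05 + 0.0017889088
1/U = 0.0025791789
U = 387.72 W/(m^2*K)


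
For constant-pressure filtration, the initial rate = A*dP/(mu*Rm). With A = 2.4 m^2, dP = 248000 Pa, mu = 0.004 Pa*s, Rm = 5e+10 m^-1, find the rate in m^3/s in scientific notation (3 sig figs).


rate = A * dP / (mu * Rm)
rate = 2.4 * 248000 / (0.004 * 5e+10)
rate = 595200.0 / 2.000e+08
rate = 2.98e-03 m^3/s


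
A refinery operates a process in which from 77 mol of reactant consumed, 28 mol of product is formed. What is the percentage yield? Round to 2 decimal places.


Yield = (moles product / moles consumed) * 100%
Yield = (28 / 77) * 100
Yield = 0.3636 * 100
Yield = 36.36%


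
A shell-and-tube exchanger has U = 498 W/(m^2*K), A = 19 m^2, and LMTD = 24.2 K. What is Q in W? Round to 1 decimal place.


Q = U * A * LMTD
Q = 498 * 19 * 24.2
Q = 228980.4 W


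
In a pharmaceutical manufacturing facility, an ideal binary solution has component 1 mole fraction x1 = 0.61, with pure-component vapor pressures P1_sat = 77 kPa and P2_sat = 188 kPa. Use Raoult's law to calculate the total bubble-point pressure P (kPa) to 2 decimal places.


P = x1*P1_sat + x2*P2_sat
x2 = 1 - x1 = 1 - 0.61 = 0.39
P = 0.61*77 + 0.39*188
P = 46.97 + 73.32
P = 120.29 kPa


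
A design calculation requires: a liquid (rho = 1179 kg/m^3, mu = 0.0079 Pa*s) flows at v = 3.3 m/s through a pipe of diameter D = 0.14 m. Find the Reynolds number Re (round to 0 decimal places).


Re = rho * v * D / mu
Re = 1179 * 3.3 * 0.14 / 0.0079
Re = 544.698 / 0.0079
Re = 68949


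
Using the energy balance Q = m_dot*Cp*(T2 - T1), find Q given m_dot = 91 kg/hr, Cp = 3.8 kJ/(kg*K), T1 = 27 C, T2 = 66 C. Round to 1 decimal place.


Q = m_dot * Cp * (T2 - T1)
Q = 91 * 3.8 * (66 - 27)
Q = 91 * 3.8 * 39
Q = 13486.2 kJ/hr


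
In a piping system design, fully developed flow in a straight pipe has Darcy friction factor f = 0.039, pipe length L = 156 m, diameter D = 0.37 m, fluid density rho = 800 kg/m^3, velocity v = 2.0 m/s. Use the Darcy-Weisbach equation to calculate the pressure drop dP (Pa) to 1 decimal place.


dP = f * (L/D) * (rho*v^2/2)
dP = 0.039 * (156/0.37) * (800*2.0^2/2)
L/D = 421.62162162
rho*v^2/2 = 800*4.0/2 = 1600.0
dP = 0.039 * 421.62162162 * 1600.0
dP = 26309.2 Pa


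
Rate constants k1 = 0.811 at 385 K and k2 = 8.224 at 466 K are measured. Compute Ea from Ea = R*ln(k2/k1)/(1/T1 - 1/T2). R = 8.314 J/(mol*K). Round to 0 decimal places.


Ea = R * ln(k2/k1) / (1/T1 - 1/T2)
ln(k2/k1) = ln(8.224/0.811) = 2.3165439
1/T1 - 1/T2 = 1/385 - 1/466 = 0.000451479851
Ea = 8.314 * 2.3165439 / 0.000451479851
Ea = 42659 J/mol


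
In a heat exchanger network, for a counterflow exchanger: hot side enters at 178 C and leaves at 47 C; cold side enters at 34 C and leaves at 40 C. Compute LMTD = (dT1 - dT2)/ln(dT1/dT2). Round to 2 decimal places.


dT1 = Th_in - Tc_out = 178 - 40 = 138
dT2 = Th_out - Tc_in = 47 - 34 = 13
LMTD = (dT1 - dT2) / ln(dT1/dT2)
LMTD = (138 - 13) / ln(138/13)
LMTD = 52.91 K


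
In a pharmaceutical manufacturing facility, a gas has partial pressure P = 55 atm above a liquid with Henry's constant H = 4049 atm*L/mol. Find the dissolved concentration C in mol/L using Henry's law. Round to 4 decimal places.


C = P / H
C = 55 / 4049
C = 0.0136 mol/L


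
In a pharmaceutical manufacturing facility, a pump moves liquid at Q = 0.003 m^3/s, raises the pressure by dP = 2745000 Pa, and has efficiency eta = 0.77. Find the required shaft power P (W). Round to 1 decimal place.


P = Q * dP / eta
P = 0.003 * 2745000 / 0.77
P = 8235.0 / 0.77
P = 10694.8 W


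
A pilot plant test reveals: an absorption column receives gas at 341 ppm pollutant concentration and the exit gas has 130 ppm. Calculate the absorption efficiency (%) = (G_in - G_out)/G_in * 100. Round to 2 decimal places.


Efficiency = (G_in - G_out) / G_in * 100%
Efficiency = (341 - 130) / 341 * 100
Efficiency = 211 / 341 * 100
Efficiency = 61.88%


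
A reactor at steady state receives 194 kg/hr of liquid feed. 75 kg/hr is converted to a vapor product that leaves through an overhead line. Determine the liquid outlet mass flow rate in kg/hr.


Steady-state mass balance on the main outlet: F_out = F_in - F_removed
F_out = 194 - 75
F_out = 119 kg/hr


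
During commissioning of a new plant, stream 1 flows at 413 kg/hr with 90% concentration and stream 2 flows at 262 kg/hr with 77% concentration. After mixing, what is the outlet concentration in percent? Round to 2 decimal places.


Mass balance on solute: F1*x1 + F2*x2 = F3*x3
F3 = F1 + F2 = 413 + 262 = 675 kg/hr
x3 = (F1*x1 + F2*x2)/F3
x3 = (413*0.9 + 262*0.77) / 675
x3 = 84.95%


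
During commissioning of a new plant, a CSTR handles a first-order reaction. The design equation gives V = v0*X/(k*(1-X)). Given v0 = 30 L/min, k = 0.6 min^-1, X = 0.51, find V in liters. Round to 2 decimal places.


V = v0 * X / (k * (1 - X))
V = 30 * 0.51 / (0.6 * (1 - 0.51))
V = 15.3 / (0.6 * 0.49)
V = 15.3 / 0.294
V = 52.04 L


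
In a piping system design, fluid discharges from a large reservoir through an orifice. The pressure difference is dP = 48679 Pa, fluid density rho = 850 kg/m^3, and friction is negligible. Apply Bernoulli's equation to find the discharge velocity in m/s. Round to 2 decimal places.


v = sqrt(2*dP/rho)
v = sqrt(2*48679/850)
v = sqrt(114.538824)
v = 10.70 m/s


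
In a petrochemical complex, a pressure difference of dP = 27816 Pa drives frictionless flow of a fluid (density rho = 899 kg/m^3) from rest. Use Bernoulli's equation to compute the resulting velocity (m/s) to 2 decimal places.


v = sqrt(2*dP/rho)
v = sqrt(2*27816/899)
v = sqrt(61.882091)
v = 7.87 m/s


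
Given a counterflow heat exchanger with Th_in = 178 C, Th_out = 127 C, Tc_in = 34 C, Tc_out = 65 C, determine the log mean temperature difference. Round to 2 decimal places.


dT1 = Th_in - Tc_out = 178 - 65 = 113
dT2 = Th_out - Tc_in = 127 - 34 = 93
LMTD = (dT1 - dT2) / ln(dT1/dT2)
LMTD = (113 - 93) / ln(113/93)
LMTD = 102.68 K


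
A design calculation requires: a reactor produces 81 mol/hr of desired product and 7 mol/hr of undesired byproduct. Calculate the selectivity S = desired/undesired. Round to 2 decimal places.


S = desired product rate / undesired product rate
S = 81 / 7
S = 11.57


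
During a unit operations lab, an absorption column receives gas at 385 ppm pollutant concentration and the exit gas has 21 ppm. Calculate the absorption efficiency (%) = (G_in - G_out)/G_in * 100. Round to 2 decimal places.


Efficiency = (G_in - G_out) / G_in * 100%
Efficiency = (385 - 21) / 385 * 100
Efficiency = 364 / 385 * 100
Efficiency = 94.55%


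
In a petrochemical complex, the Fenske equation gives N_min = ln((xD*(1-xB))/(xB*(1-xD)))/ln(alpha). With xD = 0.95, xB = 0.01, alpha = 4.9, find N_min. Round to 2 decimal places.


N_min = ln((xD*(1-xB))/(xB*(1-xD))) / ln(alpha)
Numerator inside ln: 0.9405 / 0.0005 = 1881.0
ln(1881.0) = 7.539559
ln(alpha) = ln(4.9) = 1.589235
N_min = 7.539559 / 1.589235 = 4.74


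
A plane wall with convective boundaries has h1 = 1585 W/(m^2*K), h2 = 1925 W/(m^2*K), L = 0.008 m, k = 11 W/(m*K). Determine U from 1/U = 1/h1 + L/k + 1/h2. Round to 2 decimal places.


1/U = 1/h1 + L/k + 1/h2
1/U = 1/1585 + 0.008/11 + 1/1925
1/U = 0.0006309148 + 0.0007272727 + 0.0005194805
1/U = 0.001877668
U = 532.58 W/(m^2*K)


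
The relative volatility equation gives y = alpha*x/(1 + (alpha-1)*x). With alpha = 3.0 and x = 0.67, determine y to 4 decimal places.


y = alpha*x / (1 + (alpha-1)*x)
y = 3.0*0.67 / (1 + (3.0-1)*0.67)
y = 2.01 / (1 + 1.34)
y = 2.01 / 2.34
y = 0.8590


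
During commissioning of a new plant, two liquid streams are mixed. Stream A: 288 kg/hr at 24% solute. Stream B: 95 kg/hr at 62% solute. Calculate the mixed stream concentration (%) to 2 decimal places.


Mass balance on solute: F1*x1 + F2*x2 = F3*x3
F3 = F1 + F2 = 288 + 95 = 383 kg/hr
x3 = (F1*x1 + F2*x2)/F3
x3 = (288*0.24 + 95*0.62) / 383
x3 = 33.43%


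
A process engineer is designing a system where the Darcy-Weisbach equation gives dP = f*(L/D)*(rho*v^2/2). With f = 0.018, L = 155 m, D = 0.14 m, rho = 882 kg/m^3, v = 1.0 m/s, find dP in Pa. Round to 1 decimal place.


dP = f * (L/D) * (rho*v^2/2)
dP = 0.018 * (155/0.14) * (882*1.0^2/2)
L/D = 1107.14285714
rho*v^2/2 = 882*1.0/2 = 441.0
dP = 0.018 * 1107.14285714 * 441.0
dP = 8788.5 Pa


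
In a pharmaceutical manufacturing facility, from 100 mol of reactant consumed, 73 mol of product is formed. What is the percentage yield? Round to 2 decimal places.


Yield = (moles product / moles consumed) * 100%
Yield = (73 / 100) * 100
Yield = 0.73 * 100
Yield = 73.00%


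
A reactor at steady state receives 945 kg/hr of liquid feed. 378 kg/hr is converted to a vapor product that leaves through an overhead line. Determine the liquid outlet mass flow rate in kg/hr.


Steady-state mass balance on the main outlet: F_out = F_in - F_removed
F_out = 945 - 378
F_out = 567 kg/hr


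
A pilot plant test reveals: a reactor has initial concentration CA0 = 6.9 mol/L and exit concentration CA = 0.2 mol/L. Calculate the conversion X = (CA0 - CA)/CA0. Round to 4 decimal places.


X = (CA0 - CA) / CA0
X = (6.9 - 0.2) / 6.9
X = 6.7 / 6.9
X = 0.9710


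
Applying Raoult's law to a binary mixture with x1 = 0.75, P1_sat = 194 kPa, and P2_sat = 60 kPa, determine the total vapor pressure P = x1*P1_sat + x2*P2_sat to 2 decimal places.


P = x1*P1_sat + x2*P2_sat
x2 = 1 - x1 = 1 - 0.75 = 0.25
P = 0.75*194 + 0.25*60
P = 145.5 + 15.0
P = 160.50 kPa


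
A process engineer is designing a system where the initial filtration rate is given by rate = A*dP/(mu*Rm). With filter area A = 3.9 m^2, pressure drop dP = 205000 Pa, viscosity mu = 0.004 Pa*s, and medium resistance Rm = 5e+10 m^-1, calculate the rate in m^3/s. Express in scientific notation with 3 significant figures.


rate = A * dP / (mu * Rm)
rate = 3.9 * 205000 / (0.004 * 5e+10)
rate = 799500.0 / 2.000e+08
rate = 4.00e-03 m^3/s


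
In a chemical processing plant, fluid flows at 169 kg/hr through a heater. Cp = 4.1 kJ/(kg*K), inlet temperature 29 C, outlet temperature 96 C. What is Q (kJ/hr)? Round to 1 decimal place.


Q = m_dot * Cp * (T2 - T1)
Q = 169 * 4.1 * (96 - 29)
Q = 169 * 4.1 * 67
Q = 46424.3 kJ/hr


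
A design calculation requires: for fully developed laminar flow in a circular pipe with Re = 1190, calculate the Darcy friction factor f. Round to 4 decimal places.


f = 64 / Re
f = 64 / 1190
f = 0.0538


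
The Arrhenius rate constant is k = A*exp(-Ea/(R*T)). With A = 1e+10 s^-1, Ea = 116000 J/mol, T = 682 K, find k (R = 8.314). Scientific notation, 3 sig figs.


k = A * exp(-Ea/(R*T))
k = 1e+10 * exp(-116000 / (8.314 * 682))
k = 1e+10 * exp(-20.45802)
k = 1.30e+01


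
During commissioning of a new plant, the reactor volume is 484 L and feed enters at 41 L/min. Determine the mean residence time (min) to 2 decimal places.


tau = V / v0
tau = 484 / 41
tau = 11.80 min


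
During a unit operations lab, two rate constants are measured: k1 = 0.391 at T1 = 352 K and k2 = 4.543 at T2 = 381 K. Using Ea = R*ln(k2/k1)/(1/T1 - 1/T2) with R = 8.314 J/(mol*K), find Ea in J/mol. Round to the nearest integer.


Ea = R * ln(k2/k1) / (1/T1 - 1/T2)
ln(k2/k1) = ln(4.543/0.391) = 2.4526353
1/T1 - 1/T2 = 1/352 - 1/381 = 0.000216237175
Ea = 8.314 * 2.4526353 / 0.000216237175
Ea = 94300 J/mol


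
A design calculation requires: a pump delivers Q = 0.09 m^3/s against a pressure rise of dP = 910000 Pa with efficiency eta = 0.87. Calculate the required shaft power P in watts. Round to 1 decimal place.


P = Q * dP / eta
P = 0.09 * 910000 / 0.87
P = 81900.0 / 0.87
P = 94137.9 W


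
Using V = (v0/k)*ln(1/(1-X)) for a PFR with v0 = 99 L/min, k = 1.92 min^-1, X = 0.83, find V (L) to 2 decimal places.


V = (v0/k) * ln(1/(1-X))
V = (99/1.92) * ln(1/(1-0.83))
V = 51.5625 * ln(5.882353)
V = 51.5625 * 1.771957
V = 91.37 L


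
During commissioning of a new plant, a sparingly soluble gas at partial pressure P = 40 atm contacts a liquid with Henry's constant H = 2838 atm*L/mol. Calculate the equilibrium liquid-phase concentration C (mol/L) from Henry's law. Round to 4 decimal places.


C = P / H
C = 40 / 2838
C = 0.0141 mol/L


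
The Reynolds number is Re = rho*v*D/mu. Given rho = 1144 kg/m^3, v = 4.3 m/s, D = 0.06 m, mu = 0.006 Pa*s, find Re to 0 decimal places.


Re = rho * v * D / mu
Re = 1144 * 4.3 * 0.06 / 0.006
Re = 295.152 / 0.006
Re = 49192


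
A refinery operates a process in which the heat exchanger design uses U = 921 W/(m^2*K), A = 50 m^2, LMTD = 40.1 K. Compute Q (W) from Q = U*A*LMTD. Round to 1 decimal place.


Q = U * A * LMTD
Q = 921 * 50 * 40.1
Q = 1846605.0 W


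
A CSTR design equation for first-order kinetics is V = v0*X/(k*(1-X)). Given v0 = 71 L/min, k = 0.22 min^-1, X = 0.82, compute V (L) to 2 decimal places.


V = v0 * X / (k * (1 - X))
V = 71 * 0.82 / (0.22 * (1 - 0.82))
V = 58.22 / (0.22 * 0.18)
V = 58.22 / 0.0396
V = 1470.20 L


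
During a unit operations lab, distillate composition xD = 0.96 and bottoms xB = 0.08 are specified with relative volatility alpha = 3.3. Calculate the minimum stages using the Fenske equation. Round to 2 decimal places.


N_min = ln((xD*(1-xB))/(xB*(1-xD))) / ln(alpha)
Numerator inside ln: 0.8832 / 0.0032 = 276.0
ln(276.0) = 5.620401
ln(alpha) = ln(3.3) = 1.193922
N_min = 5.620401 / 1.193922 = 4.71


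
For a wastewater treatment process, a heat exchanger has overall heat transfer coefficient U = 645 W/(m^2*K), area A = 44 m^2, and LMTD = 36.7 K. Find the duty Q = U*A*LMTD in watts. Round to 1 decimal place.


Q = U * A * LMTD
Q = 645 * 44 * 36.7
Q = 1041546.0 W


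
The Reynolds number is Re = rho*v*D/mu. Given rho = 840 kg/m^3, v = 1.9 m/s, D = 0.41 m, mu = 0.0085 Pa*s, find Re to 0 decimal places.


Re = rho * v * D / mu
Re = 840 * 1.9 * 0.41 / 0.0085
Re = 654.36 / 0.0085
Re = 76984


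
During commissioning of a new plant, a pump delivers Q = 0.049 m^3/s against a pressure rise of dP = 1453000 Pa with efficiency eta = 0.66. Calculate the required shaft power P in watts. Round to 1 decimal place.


P = Q * dP / eta
P = 0.049 * 1453000 / 0.66
P = 71197.0 / 0.66
P = 107874.2 W


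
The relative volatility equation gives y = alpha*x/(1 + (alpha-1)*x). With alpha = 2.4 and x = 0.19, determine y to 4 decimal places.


y = alpha*x / (1 + (alpha-1)*x)
y = 2.4*0.19 / (1 + (2.4-1)*0.19)
y = 0.456 / (1 + 0.266)
y = 0.456 / 1.266
y = 0.3602


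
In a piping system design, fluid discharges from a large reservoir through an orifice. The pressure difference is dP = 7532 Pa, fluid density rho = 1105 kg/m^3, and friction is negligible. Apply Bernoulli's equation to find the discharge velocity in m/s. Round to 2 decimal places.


v = sqrt(2*dP/rho)
v = sqrt(2*7532/1105)
v = sqrt(13.632579)
v = 3.69 m/s


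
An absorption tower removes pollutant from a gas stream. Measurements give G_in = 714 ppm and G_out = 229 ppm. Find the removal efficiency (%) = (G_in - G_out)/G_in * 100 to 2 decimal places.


Efficiency = (G_in - G_out) / G_in * 100%
Efficiency = (714 - 229) / 714 * 100
Efficiency = 485 / 714 * 100
Efficiency = 67.93%


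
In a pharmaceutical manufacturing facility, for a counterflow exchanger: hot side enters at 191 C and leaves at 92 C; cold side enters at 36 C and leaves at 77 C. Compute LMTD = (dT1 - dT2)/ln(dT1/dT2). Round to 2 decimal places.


dT1 = Th_in - Tc_out = 191 - 77 = 114
dT2 = Th_out - Tc_in = 92 - 36 = 56
LMTD = (dT1 - dT2) / ln(dT1/dT2)
LMTD = (114 - 56) / ln(114/56)
LMTD = 81.59 K


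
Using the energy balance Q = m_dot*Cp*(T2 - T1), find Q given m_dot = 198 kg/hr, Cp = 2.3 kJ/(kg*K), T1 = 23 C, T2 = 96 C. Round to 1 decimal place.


Q = m_dot * Cp * (T2 - T1)
Q = 198 * 2.3 * (96 - 23)
Q = 198 * 2.3 * 73
Q = 33244.2 kJ/hr


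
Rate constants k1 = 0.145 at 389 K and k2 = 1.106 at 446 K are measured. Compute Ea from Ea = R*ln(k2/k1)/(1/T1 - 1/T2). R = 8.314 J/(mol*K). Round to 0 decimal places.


Ea = R * ln(k2/k1) / (1/T1 - 1/T2)
ln(k2/k1) = ln(1.106/0.145) = 2.0317714
1/T1 - 1/T2 = 1/389 - 1/446 = 0.000328541621
Ea = 8.314 * 2.0317714 / 0.000328541621
Ea = 51416 J/mol


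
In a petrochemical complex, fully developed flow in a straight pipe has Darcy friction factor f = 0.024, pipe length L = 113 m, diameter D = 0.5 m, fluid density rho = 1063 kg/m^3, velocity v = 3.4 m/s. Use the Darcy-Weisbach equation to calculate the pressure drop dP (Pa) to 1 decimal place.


dP = f * (L/D) * (rho*v^2/2)
dP = 0.024 * (113/0.5) * (1063*3.4^2/2)
L/D = 226.0
rho*v^2/2 = 1063*11.56/2 = 6144.14
dP = 0.024 * 226.0 * 6144.14
dP = 33325.8 Pa


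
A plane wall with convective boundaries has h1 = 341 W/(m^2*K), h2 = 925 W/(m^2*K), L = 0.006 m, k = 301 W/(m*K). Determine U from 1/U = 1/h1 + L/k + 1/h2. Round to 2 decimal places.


1/U = 1/h1 + L/k + 1/h2
1/U = 1/341 + 0.006/301 + 1/925
1/U = 0.0029325513 + 1.99336e-05 + 0.0010810811
1/U = 0.004033566
U = 247.92 W/(m^2*K)


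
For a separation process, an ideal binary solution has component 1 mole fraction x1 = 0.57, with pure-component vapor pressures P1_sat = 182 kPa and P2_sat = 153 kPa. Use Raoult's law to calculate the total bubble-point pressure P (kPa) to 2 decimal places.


P = x1*P1_sat + x2*P2_sat
x2 = 1 - x1 = 1 - 0.57 = 0.43
P = 0.57*182 + 0.43*153
P = 103.74 + 65.79
P = 169.53 kPa


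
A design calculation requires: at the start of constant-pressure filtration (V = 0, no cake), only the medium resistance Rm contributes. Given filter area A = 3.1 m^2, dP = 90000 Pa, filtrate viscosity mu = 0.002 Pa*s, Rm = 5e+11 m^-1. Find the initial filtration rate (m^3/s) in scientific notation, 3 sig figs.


rate = A * dP / (mu * Rm)
rate = 3.1 * 90000 / (0.002 * 5e+11)
rate = 279000.0 / 1.000e+09
rate = 2.79e-04 m^3/s


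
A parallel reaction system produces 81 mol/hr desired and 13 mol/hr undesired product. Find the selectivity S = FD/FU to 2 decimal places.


S = desired product rate / undesired product rate
S = 81 / 13
S = 6.23


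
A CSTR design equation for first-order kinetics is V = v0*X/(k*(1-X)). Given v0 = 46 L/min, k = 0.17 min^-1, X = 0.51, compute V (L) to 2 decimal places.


V = v0 * X / (k * (1 - X))
V = 46 * 0.51 / (0.17 * (1 - 0.51))
V = 23.46 / (0.17 * 0.49)
V = 23.46 / 0.0833
V = 281.63 L


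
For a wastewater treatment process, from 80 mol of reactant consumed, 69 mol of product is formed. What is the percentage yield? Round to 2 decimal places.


Yield = (moles product / moles consumed) * 100%
Yield = (69 / 80) * 100
Yield = 0.8625 * 100
Yield = 86.25%


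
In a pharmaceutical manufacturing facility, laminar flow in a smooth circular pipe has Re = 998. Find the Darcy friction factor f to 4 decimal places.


f = 64 / Re
f = 64 / 998
f = 0.0641


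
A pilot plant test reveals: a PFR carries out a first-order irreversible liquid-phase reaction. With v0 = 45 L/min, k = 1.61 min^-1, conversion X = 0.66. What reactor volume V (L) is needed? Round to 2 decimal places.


V = (v0/k) * ln(1/(1-X))
V = (45/1.61) * ln(1/(1-0.66))
V = 27.950311 * ln(2.941176)
V = 27.950311 * 1.07881
V = 30.15 L


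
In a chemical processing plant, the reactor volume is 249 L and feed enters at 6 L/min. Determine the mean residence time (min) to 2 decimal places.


tau = V / v0
tau = 249 / 6
tau = 41.50 min


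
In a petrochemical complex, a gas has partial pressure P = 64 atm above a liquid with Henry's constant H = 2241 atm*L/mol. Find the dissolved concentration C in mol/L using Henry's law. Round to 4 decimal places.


C = P / H
C = 64 / 2241
C = 0.0286 mol/L


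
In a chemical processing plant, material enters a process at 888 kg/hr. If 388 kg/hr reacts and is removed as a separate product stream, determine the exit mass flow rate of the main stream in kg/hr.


Steady-state mass balance on the main outlet: F_out = F_in - F_removed
F_out = 888 - 388
F_out = 500 kg/hr


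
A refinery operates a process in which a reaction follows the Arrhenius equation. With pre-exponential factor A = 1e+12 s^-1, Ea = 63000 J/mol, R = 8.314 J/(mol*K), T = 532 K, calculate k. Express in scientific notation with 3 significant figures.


k = A * exp(-Ea/(R*T))
k = 1e+12 * exp(-63000 / (8.314 * 532))
k = 1e+12 * exp(-14.243571)
k = 6.52e+05


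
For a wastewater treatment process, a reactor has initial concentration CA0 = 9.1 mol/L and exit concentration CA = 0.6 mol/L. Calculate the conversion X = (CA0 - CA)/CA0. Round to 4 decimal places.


X = (CA0 - CA) / CA0
X = (9.1 - 0.6) / 9.1
X = 8.5 / 9.1
X = 0.9341


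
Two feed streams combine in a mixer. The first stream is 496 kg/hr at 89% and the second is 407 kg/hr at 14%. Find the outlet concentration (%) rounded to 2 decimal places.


Mass balance on solute: F1*x1 + F2*x2 = F3*x3
F3 = F1 + F2 = 496 + 407 = 903 kg/hr
x3 = (F1*x1 + F2*x2)/F3
x3 = (496*0.89 + 407*0.14) / 903
x3 = 55.20%


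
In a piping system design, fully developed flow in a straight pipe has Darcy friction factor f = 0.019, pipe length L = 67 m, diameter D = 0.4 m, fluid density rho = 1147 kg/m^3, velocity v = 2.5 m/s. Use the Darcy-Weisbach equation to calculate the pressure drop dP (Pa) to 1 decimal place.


dP = f * (L/D) * (rho*v^2/2)
dP = 0.019 * (67/0.4) * (1147*2.5^2/2)
L/D = 167.5
rho*v^2/2 = 1147*6.25/2 = 3584.375
dP = 0.019 * 167.5 * 3584.375
dP = 11407.3 Pa


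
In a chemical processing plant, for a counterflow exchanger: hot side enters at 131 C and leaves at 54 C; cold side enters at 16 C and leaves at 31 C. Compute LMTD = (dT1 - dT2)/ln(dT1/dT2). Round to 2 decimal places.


dT1 = Th_in - Tc_out = 131 - 31 = 100
dT2 = Th_out - Tc_in = 54 - 16 = 38
LMTD = (dT1 - dT2) / ln(dT1/dT2)
LMTD = (100 - 38) / ln(100/38)
LMTD = 64.08 K


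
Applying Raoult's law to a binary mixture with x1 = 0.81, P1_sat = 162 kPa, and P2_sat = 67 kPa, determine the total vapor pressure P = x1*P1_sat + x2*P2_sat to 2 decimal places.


P = x1*P1_sat + x2*P2_sat
x2 = 1 - x1 = 1 - 0.81 = 0.19
P = 0.81*162 + 0.19*67
P = 131.22 + 12.73
P = 143.95 kPa


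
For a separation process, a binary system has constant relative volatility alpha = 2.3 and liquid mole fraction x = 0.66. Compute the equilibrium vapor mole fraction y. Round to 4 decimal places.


y = alpha*x / (1 + (alpha-1)*x)
y = 2.3*0.66 / (1 + (2.3-1)*0.66)
y = 1.518 / (1 + 0.858)
y = 1.518 / 1.858
y = 0.8170


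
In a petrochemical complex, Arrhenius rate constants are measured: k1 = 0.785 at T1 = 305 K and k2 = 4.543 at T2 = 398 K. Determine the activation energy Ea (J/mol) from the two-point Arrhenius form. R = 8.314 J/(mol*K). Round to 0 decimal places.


Ea = R * ln(k2/k1) / (1/T1 - 1/T2)
ln(k2/k1) = ln(4.543/0.785) = 1.7556591
1/T1 - 1/T2 = 1/305 - 1/398 = 0.000766125711
Ea = 8.314 * 1.7556591 / 0.000766125711
Ea = 19052 J/mol


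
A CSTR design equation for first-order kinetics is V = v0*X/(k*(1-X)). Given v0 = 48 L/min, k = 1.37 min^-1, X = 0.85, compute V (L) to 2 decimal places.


V = v0 * X / (k * (1 - X))
V = 48 * 0.85 / (1.37 * (1 - 0.85))
V = 40.8 / (1.37 * 0.15)
V = 40.8 / 0.2055
V = 198.54 L


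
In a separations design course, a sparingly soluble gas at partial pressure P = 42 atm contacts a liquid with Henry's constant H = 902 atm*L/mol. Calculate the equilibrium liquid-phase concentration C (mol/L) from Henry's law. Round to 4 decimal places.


C = P / H
C = 42 / 902
C = 0.0466 mol/L


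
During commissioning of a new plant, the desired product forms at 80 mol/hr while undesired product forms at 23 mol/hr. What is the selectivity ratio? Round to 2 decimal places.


S = desired product rate / undesired product rate
S = 80 / 23
S = 3.48


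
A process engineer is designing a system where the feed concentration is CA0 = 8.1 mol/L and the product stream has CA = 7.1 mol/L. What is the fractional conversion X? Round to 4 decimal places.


X = (CA0 - CA) / CA0
X = (8.1 - 7.1) / 8.1
X = 1.0 / 8.1
X = 0.1235


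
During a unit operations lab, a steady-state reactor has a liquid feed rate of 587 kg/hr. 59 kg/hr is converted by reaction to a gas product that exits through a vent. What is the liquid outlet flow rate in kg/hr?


Steady-state mass balance on the main outlet: F_out = F_in - F_removed
F_out = 587 - 59
F_out = 528 kg/hr


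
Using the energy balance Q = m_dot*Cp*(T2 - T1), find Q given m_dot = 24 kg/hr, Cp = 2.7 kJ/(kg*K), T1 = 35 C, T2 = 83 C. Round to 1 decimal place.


Q = m_dot * Cp * (T2 - T1)
Q = 24 * 2.7 * (83 - 35)
Q = 24 * 2.7 * 48
Q = 3110.4 kJ/hr
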